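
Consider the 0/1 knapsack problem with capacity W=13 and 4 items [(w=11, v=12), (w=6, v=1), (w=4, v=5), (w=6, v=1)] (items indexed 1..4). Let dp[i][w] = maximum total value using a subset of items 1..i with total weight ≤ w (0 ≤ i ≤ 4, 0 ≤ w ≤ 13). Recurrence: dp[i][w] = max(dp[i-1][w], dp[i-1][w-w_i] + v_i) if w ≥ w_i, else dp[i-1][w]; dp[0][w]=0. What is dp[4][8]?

5

i\w   0   1   2   3   4   5   6   7   8   9  10  11  12  13
  0   0   0   0   0   0   0   0   0   0   0   0   0   0   0
  1   0   0   0   0   0   0   0   0   0   0   0  12  12  12
  2   0   0   0   0   0   0   1   1   1   1   1  12  12  12
  3   0   0   0   0   5   5   5   5   5   5   6  12  12  12
  4   0   0   0   0   5   5   5   5   5   5   6  12  12  12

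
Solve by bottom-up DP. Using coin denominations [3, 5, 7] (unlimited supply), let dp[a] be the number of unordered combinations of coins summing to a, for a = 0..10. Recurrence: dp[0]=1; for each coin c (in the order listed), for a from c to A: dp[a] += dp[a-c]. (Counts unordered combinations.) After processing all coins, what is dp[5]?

1

after  coin     0     1     2     3     4     5     6     7     8     9    10
          3     1     0     0     1     0     0     1     0     0     1     0
          5     1     0     0     1     0     1     1     0     1     1     1
          7     1     0     0     1     0     1     1     1     1     1     2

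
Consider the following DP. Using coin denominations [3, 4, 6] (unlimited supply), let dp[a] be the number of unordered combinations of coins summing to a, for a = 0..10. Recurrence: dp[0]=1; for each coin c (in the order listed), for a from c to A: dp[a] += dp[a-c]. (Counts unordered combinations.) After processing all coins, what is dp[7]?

after  coin     0     1     2     3     4     5     6     7     8     9    10
          3     1     0     0     1     0     0     1     0     0     1     0
          4     1     0     0     1     1     0     1     1     1     1     1
          6     1     0     0     1     1     0     2     1     1     2     2

1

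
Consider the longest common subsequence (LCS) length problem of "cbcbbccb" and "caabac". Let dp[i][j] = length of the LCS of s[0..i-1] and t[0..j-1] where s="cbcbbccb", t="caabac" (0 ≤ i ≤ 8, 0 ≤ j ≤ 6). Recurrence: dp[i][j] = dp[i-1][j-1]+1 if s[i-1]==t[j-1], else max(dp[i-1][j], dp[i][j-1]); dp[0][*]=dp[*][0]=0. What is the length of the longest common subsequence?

3

   ''  c  a  a  b  a  c
''  0  0  0  0  0  0  0
 c  0  1  1  1  1  1  1
 b  0  1  1  1  2  2  2
 c  0  1  1  1  2  2  3
 b  0  1  1  1  2  2  3
 b  0  1  1  1  2  2  3
 c  0  1  1  1  2  2  3
 c  0  1  1  1  2  2  3
 b  0  1  1  1  2  2  3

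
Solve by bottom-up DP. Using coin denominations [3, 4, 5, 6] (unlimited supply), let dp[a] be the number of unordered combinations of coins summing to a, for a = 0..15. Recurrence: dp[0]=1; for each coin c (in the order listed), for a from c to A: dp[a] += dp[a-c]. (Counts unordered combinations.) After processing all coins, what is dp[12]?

after  coin     0     1     2     3     4     5     6     7     8     9    10    11    12    13    14    15
          3     1     0     0     1     0     0     1     0     0     1     0     0     1     0     0     1
          4     1     0     0     1     1     0     1     1     1     1     1     1     2     1     1     2
          5     1     0     0     1     1     1     1     1     2     2     2     2     3     3     3     4
          6     1     0     0     1     1     1     2     1     2     3     3     3     5     4     5     7

5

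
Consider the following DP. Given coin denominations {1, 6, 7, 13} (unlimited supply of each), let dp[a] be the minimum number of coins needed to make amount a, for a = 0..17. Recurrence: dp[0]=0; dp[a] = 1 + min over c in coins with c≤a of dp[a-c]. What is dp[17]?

 a  0  1  2  3  4  5  6  7  8  9 10 11 12 13 14 15 16 17
dp  0  1  2  3  4  5  1  1  2  3  4  5  2  1  2  3  4  5

5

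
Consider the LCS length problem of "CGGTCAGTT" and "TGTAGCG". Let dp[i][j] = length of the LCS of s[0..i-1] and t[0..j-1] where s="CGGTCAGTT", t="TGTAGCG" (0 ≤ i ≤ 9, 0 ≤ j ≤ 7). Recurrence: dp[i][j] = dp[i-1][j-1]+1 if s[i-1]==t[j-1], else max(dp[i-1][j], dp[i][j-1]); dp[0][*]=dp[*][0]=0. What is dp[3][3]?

   ''  T  G  T  A  G  C  G
''  0  0  0  0  0  0  0  0
 C  0  0  0  0  0  0  1  1
 G  0  0  1  1  1  1  1  2
 G  0  0  1  1  1  2  2  2
 T  0  1  1  2  2  2  2  2
 C  0  1  1  2  2  2  3  3
 A  0  1  1  2  3  3  3  3
 G  0  1  2  2  3  4  4  4
 T  0  1  2  3  3  4  4  4
 T  0  1  2  3  3  4  4  4

1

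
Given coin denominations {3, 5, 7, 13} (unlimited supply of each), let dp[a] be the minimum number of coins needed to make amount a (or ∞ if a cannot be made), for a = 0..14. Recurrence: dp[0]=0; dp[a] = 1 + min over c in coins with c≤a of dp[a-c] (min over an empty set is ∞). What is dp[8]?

 a  0  1  2  3  4  5  6  7  8  9 10 11 12 13 14
dp  0  -  -  1  -  1  2  1  2  3  2  3  2  1  2
(- denotes ∞ / unreachable)

2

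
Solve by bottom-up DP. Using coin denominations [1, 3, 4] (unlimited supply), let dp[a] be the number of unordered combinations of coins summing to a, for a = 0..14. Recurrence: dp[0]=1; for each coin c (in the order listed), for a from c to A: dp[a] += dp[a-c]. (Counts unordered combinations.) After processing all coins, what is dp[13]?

12

after  coin     0     1     2     3     4     5     6     7     8     9    10    11    12    13    14
          1     1     1     1     1     1     1     1     1     1     1     1     1     1     1     1
          3     1     1     1     2     2     2     3     3     3     4     4     4     5     5     5
          4     1     1     1     2     3     3     4     5     6     7     8     9    11    12    13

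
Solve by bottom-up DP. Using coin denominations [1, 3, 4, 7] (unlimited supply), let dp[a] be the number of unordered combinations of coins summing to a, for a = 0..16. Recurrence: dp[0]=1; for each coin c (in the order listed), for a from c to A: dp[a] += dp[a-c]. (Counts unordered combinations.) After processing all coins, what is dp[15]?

after  coin     0     1     2     3     4     5     6     7     8     9    10    11    12    13    14    15    16
          1     1     1     1     1     1     1     1     1     1     1     1     1     1     1     1     1     1
          3     1     1     1     2     2     2     3     3     3     4     4     4     5     5     5     6     6
          4     1     1     1     2     3     3     4     5     6     7     8     9    11    12    13    15    17
          7     1     1     1     2     3     3     4     6     7     8    10    12    14    16    19    22    25

22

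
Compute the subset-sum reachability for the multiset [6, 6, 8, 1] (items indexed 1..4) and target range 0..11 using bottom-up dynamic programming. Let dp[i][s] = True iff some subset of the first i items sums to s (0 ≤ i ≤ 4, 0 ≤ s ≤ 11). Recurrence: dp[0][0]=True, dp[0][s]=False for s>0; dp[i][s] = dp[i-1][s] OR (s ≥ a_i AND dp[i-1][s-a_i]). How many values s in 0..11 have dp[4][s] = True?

6

i\s   0   1   2   3   4   5   6   7   8   9  10  11
  0   T   F   F   F   F   F   F   F   F   F   F   F
  1   T   F   F   F   F   F   T   F   F   F   F   F
  2   T   F   F   F   F   F   T   F   F   F   F   F
  3   T   F   F   F   F   F   T   F   T   F   F   F
  4   T   T   F   F   F   F   T   T   T   T   F   F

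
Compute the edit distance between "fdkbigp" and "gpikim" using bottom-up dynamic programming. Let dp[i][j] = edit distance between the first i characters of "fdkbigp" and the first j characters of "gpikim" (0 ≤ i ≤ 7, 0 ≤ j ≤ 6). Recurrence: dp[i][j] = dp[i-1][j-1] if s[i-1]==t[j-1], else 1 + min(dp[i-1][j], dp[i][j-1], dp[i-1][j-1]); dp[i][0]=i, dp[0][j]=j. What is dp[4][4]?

   ''  g  p  i  k  i  m
''  0  1  2  3  4  5  6
 f  1  1  2  3  4  5  6
 d  2  2  2  3  4  5  6
 k  3  3  3  3  3  4  5
 b  4  4  4  4  4  4  5
 i  5  5  5  4  5  4  5
 g  6  5  6  5  5  5  5
 p  7  6  5  6  6  6  6

4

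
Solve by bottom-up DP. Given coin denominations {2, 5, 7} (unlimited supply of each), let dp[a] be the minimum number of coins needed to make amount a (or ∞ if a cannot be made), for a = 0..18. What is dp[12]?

 a  0  1  2  3  4  5  6  7  8  9 10 11 12 13 14 15 16 17 18
dp  0  -  1  -  2  1  3  1  4  2  2  3  2  4  2  3  3  3  4
(- denotes ∞ / unreachable)

2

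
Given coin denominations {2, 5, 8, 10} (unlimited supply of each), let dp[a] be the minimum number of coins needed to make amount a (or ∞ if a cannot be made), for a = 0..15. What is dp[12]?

2

 a  0  1  2  3  4  5  6  7  8  9 10 11 12 13 14 15
dp  0  -  1  -  2  1  3  2  1  3  1  4  2  2  3  2
(- denotes ∞ / unreachable)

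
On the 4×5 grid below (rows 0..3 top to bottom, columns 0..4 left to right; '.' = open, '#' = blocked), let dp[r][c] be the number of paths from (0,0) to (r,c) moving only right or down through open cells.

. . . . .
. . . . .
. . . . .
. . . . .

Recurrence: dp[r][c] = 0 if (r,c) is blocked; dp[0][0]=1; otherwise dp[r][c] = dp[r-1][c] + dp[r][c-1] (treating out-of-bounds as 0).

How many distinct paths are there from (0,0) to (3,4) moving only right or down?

r\c   0   1   2   3   4
  0   1   1   1   1   1
  1   1   2   3   4   5
  2   1   3   6  10  15
  3   1   4  10  20  35

35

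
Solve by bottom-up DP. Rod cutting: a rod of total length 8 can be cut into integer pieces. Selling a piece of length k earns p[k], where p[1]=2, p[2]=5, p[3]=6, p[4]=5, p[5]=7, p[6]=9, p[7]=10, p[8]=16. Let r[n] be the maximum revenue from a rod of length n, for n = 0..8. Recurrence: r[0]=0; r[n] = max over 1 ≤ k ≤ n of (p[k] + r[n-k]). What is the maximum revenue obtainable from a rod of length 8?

   n    0    1    2    3    4    5    6    7    8
r[n]    0    2    5    7   10   12   15   17   20

20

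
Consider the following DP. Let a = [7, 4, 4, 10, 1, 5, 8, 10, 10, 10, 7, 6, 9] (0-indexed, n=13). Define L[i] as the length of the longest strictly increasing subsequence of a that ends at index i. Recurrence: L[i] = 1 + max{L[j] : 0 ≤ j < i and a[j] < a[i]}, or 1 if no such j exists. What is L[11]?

3

   i    0    1    2    3    4    5    6    7    8    9   10   11   12
a[i]    7    4    4   10    1    5    8   10   10   10    7    6    9
L[i]    1    1    1    2    1    2    3    4    4    4    3    3    4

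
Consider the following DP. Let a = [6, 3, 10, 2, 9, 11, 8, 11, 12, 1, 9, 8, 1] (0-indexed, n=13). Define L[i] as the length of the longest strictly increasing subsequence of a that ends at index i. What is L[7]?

3

   i    0    1    2    3    4    5    6    7    8    9   10   11   12
a[i]    6    3   10    2    9   11    8   11   12    1    9    8    1
L[i]    1    1    2    1    2    3    2    3    4    1    3    2    1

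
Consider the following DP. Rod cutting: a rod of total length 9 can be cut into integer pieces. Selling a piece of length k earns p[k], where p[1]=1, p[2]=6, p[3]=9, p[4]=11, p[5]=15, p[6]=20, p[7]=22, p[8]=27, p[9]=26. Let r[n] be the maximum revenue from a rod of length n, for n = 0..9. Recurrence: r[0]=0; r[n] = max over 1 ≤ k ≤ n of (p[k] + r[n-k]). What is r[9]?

29

   n    0    1    2    3    4    5    6    7    8    9
r[n]    0    1    6    9   12   15   20   22   27   29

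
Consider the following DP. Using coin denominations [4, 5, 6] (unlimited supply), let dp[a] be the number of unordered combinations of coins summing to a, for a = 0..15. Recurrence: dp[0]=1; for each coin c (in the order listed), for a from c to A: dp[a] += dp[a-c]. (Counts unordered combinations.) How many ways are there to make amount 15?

2

after  coin     0     1     2     3     4     5     6     7     8     9    10    11    12    13    14    15
          4     1     0     0     0     1     0     0     0     1     0     0     0     1     0     0     0
          5     1     0     0     0     1     1     0     0     1     1     1     0     1     1     1     1
          6     1     0     0     0     1     1     1     0     1     1     2     1     2     1     2     2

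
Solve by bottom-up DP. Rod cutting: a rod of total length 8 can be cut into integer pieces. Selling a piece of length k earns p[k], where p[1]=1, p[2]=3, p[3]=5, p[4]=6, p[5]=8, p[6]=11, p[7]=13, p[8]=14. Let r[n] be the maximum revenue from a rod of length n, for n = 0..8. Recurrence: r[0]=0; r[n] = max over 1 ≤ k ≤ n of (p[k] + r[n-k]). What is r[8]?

   n    0    1    2    3    4    5    6    7    8
r[n]    0    1    3    5    6    8   11   13   14

14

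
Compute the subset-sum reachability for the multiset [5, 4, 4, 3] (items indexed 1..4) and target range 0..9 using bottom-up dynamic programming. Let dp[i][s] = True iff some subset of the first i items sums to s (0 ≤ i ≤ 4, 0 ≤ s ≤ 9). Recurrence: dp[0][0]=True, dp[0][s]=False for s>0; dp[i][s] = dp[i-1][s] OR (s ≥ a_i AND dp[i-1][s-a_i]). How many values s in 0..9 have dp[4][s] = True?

i\s   0   1   2   3   4   5   6   7   8   9
  0   T   F   F   F   F   F   F   F   F   F
  1   T   F   F   F   F   T   F   F   F   F
  2   T   F   F   F   T   T   F   F   F   T
  3   T   F   F   F   T   T   F   F   T   T
  4   T   F   F   T   T   T   F   T   T   T

7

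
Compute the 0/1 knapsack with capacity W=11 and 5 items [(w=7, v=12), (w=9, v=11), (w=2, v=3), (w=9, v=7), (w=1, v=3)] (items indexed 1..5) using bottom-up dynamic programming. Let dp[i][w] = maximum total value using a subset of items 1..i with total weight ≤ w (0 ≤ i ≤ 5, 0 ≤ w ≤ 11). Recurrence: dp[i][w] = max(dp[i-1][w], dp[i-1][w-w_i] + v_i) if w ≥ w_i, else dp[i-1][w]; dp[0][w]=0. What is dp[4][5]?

i\w   0   1   2   3   4   5   6   7   8   9  10  11
  0   0   0   0   0   0   0   0   0   0   0   0   0
  1   0   0   0   0   0   0   0  12  12  12  12  12
  2   0   0   0   0   0   0   0  12  12  12  12  12
  3   0   0   3   3   3   3   3  12  12  15  15  15
  4   0   0   3   3   3   3   3  12  12  15  15  15
  5   0   3   3   6   6   6   6  12  15  15  18  18

3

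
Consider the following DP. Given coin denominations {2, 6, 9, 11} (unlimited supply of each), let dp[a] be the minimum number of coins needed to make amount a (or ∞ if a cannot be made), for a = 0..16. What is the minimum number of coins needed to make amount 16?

4

 a  0  1  2  3  4  5  6  7  8  9 10 11 12 13 14 15 16
dp  0  -  1  -  2  -  1  -  2  1  3  1  2  2  3  2  4
(- denotes ∞ / unreachable)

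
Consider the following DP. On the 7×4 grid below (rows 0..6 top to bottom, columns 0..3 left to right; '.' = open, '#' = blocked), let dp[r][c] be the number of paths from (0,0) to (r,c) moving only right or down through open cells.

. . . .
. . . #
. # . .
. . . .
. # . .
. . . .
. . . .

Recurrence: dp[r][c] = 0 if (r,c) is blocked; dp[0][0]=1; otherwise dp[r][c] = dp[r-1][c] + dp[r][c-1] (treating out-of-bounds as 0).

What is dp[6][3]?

23

r\c   0   1   2   3
  0   1   1   1   1
  1   1   2   3   0
  2   1   0   3   3
  3   1   1   4   7
  4   1   0   4  11
  5   1   1   5  16
  6   1   2   7  23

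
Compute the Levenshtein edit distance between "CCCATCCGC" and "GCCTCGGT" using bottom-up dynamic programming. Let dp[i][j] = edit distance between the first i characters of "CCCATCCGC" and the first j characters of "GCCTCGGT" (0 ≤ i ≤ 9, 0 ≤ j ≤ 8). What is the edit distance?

   ''  G  C  C  T  C  G  G  T
''  0  1  2  3  4  5  6  7  8
 C  1  1  1  2  3  4  5  6  7
 C  2  2  1  1  2  3  4  5  6
 C  3  3  2  1  2  2  3  4  5
 A  4  4  3  2  2  3  3  4  5
 T  5  5  4  3  2  3  4  4  4
 C  6  6  5  4  3  2  3  4  5
 C  7  7  6  5  4  3  3  4  5
 G  8  7  7  6  5  4  3  3  4
 C  9  8  7  7  6  5  4  4  4

4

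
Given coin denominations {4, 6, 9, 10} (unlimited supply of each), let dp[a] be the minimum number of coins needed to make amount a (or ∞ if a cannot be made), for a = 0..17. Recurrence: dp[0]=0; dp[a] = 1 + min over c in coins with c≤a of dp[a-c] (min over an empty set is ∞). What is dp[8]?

 a  0  1  2  3  4  5  6  7  8  9 10 11 12 13 14 15 16 17
dp  0  -  -  -  1  -  1  -  2  1  1  -  2  2  2  2  2  3
(- denotes ∞ / unreachable)

2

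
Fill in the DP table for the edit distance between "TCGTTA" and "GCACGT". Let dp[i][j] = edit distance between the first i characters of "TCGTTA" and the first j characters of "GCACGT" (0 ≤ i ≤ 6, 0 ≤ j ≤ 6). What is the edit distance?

   ''  G  C  A  C  G  T
''  0  1  2  3  4  5  6
 T  1  1  2  3  4  5  5
 C  2  2  1  2  3  4  5
 G  3  2  2  2  3  3  4
 T  4  3  3  3  3  4  3
 T  5  4  4  4  4  4  4
 A  6  5  5  4  5  5  5

5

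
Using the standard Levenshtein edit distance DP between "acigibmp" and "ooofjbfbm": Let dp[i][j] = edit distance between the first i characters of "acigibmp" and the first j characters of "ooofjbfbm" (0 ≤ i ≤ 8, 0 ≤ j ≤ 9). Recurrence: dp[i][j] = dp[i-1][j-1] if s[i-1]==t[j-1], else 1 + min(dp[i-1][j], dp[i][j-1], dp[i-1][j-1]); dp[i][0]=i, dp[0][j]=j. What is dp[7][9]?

7

   ''  o  o  o  f  j  b  f  b  m
''  0  1  2  3  4  5  6  7  8  9
 a  1  1  2  3  4  5  6  7  8  9
 c  2  2  2  3  4  5  6  7  8  9
 i  3  3  3  3  4  5  6  7  8  9
 g  4  4  4  4  4  5  6  7  8  9
 i  5  5  5  5  5  5  6  7  8  9
 b  6  6  6  6  6  6  5  6  7  8
 m  7  7  7  7  7  7  6  6  7  7
 p  8  8  8  8  8  8  7  7  7  8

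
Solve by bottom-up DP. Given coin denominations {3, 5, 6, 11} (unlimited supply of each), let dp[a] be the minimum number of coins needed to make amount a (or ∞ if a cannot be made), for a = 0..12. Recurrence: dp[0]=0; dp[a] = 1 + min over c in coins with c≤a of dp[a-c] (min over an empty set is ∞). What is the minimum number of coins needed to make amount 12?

 a  0  1  2  3  4  5  6  7  8  9 10 11 12
dp  0  -  -  1  -  1  1  -  2  2  2  1  2
(- denotes ∞ / unreachable)

2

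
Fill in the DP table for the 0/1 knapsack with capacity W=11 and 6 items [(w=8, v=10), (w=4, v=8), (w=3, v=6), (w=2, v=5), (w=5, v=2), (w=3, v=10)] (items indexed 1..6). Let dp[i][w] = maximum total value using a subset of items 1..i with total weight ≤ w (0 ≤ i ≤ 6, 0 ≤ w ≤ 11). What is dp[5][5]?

i\w   0   1   2   3   4   5   6   7   8   9  10  11
  0   0   0   0   0   0   0   0   0   0   0   0   0
  1   0   0   0   0   0   0   0   0  10  10  10  10
  2   0   0   0   0   8   8   8   8  10  10  10  10
  3   0   0   0   6   8   8   8  14  14  14  14  16
  4   0   0   5   6   8  11  13  14  14  19  19  19
  5   0   0   5   6   8  11  13  14  14  19  19  19
  6   0   0   5  10  10  15  16  18  21  23  24  24

11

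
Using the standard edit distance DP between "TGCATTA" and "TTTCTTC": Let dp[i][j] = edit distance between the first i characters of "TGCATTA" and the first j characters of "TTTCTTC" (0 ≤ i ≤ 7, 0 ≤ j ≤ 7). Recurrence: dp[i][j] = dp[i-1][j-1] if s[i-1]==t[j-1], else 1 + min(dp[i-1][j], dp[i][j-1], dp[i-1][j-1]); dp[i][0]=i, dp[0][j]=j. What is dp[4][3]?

3

   ''  T  T  T  C  T  T  C
''  0  1  2  3  4  5  6  7
 T  1  0  1  2  3  4  5  6
 G  2  1  1  2  3  4  5  6
 C  3  2  2  2  2  3  4  5
 A  4  3  3  3  3  3  4  5
 T  5  4  3  3  4  3  3  4
 T  6  5  4  3  4  4  3  4
 A  7  6  5  4  4  5  4  4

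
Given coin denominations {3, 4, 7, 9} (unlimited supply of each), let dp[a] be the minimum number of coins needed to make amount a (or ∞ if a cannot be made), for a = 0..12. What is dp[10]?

 a  0  1  2  3  4  5  6  7  8  9 10 11 12
dp  0  -  -  1  1  -  2  1  2  1  2  2  2
(- denotes ∞ / unreachable)

2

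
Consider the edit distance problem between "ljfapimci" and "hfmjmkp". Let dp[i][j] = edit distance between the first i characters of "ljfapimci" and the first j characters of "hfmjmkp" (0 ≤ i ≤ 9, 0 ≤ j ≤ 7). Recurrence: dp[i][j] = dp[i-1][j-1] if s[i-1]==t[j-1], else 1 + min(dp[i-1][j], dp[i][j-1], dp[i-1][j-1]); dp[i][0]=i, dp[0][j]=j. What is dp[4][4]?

   ''  h  f  m  j  m  k  p
''  0  1  2  3  4  5  6  7
 l  1  1  2  3  4  5  6  7
 j  2  2  2  3  3  4  5  6
 f  3  3  2  3  4  4  5  6
 a  4  4  3  3  4  5  5  6
 p  5  5  4  4  4  5  6  5
 i  6  6  5  5  5  5  6  6
 m  7  7  6  5  6  5  6  7
 c  8  8  7  6  6  6  6  7
 i  9  9  8  7  7  7  7  7

4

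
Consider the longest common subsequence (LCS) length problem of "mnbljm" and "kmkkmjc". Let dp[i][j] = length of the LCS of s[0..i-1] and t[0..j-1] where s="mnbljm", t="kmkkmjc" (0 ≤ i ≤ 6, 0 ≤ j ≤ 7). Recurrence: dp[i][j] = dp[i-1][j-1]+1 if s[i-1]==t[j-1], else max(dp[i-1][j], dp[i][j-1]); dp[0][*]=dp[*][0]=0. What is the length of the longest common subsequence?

   ''  k  m  k  k  m  j  c
''  0  0  0  0  0  0  0  0
 m  0  0  1  1  1  1  1  1
 n  0  0  1  1  1  1  1  1
 b  0  0  1  1  1  1  1  1
 l  0  0  1  1  1  1  1  1
 j  0  0  1  1  1  1  2  2
 m  0  0  1  1  1  2  2  2

2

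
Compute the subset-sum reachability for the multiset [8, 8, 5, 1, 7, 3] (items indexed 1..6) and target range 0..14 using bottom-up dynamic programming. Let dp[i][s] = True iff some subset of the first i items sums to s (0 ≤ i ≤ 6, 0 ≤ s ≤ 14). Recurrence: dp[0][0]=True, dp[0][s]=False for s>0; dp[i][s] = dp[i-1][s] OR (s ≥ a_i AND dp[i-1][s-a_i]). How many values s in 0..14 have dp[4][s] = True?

8

i\s   0   1   2   3   4   5   6   7   8   9  10  11  12  13  14
  0   T   F   F   F   F   F   F   F   F   F   F   F   F   F   F
  1   T   F   F   F   F   F   F   F   T   F   F   F   F   F   F
  2   T   F   F   F   F   F   F   F   T   F   F   F   F   F   F
  3   T   F   F   F   F   T   F   F   T   F   F   F   F   T   F
  4   T   T   F   F   F   T   T   F   T   T   F   F   F   T   T
  5   T   T   F   F   F   T   T   T   T   T   F   F   T   T   T
  6   T   T   F   T   T   T   T   T   T   T   T   T   T   T   T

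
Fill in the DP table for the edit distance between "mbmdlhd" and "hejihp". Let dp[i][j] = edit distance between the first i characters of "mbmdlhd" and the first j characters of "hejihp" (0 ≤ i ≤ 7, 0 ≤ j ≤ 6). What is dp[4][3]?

4

   ''  h  e  j  i  h  p
''  0  1  2  3  4  5  6
 m  1  1  2  3  4  5  6
 b  2  2  2  3  4  5  6
 m  3  3  3  3  4  5  6
 d  4  4  4  4  4  5  6
 l  5  5  5  5  5  5  6
 h  6  5  6  6  6  5  6
 d  7  6  6  7  7  6  6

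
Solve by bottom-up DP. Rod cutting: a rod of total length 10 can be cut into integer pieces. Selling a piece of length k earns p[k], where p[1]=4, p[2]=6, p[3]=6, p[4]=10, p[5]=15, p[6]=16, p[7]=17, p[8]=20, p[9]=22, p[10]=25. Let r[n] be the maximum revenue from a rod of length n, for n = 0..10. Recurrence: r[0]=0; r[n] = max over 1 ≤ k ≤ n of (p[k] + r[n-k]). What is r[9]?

   n    0    1    2    3    4    5    6    7    8    9   10
r[n]    0    4    8   12   16   20   24   28   32   36   40

36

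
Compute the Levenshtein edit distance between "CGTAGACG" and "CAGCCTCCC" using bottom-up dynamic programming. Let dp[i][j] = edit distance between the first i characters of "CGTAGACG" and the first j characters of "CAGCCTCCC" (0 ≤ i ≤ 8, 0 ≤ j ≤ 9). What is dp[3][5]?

   ''  C  A  G  C  C  T  C  C  C
''  0  1  2  3  4  5  6  7  8  9
 C  1  0  1  2  3  4  5  6  7  8
 G  2  1  1  1  2  3  4  5  6  7
 T  3  2  2  2  2  3  3  4  5  6
 A  4  3  2  3  3  3  4  4  5  6
 G  5  4  3  2  3  4  4  5  5  6
 A  6  5  4  3  3  4  5  5  6  6
 C  7  6  5  4  3  3  4  5  5  6
 G  8  7  6  5  4  4  4  5  6  6

3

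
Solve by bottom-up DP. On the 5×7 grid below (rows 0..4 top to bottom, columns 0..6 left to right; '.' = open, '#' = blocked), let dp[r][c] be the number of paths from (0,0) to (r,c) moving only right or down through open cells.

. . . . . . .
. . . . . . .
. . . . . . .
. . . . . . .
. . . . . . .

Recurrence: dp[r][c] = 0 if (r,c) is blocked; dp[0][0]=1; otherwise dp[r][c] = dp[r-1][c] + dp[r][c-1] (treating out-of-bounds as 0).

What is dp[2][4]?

r\c   0   1   2   3   4   5   6
  0   1   1   1   1   1   1   1
  1   1   2   3   4   5   6   7
  2   1   3   6  10  15  21  28
  3   1   4  10  20  35  56  84
  4   1   5  15  35  70 126 210

15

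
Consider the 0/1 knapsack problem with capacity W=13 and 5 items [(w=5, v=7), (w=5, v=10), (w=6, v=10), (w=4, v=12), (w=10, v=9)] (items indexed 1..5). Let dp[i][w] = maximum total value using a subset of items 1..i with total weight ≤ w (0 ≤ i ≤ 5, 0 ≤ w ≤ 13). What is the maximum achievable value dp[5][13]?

i\w   0   1   2   3   4   5   6   7   8   9  10  11  12  13
  0   0   0   0   0   0   0   0   0   0   0   0   0   0   0
  1   0   0   0   0   0   7   7   7   7   7   7   7   7   7
  2   0   0   0   0   0  10  10  10  10  10  17  17  17  17
  3   0   0   0   0   0  10  10  10  10  10  17  20  20  20
  4   0   0   0   0  12  12  12  12  12  22  22  22  22  22
  5   0   0   0   0  12  12  12  12  12  22  22  22  22  22

22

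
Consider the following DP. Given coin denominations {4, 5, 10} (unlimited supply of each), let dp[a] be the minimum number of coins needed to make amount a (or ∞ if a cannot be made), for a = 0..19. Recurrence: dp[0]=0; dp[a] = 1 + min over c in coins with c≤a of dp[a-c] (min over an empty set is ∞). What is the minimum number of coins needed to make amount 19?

3

 a  0  1  2  3  4  5  6  7  8  9 10 11 12 13 14 15 16 17 18 19
dp  0  -  -  -  1  1  -  -  2  2  1  -  3  3  2  2  4  4  3  3
(- denotes ∞ / unreachable)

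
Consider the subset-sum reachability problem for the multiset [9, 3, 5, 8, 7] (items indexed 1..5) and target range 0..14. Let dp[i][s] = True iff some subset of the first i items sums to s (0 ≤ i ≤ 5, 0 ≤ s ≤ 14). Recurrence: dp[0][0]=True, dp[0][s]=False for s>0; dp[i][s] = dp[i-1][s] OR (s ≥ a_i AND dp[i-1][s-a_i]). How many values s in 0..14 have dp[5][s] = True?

11

i\s   0   1   2   3   4   5   6   7   8   9  10  11  12  13  14
  0   T   F   F   F   F   F   F   F   F   F   F   F   F   F   F
  1   T   F   F   F   F   F   F   F   F   T   F   F   F   F   F
  2   T   F   F   T   F   F   F   F   F   T   F   F   T   F   F
  3   T   F   F   T   F   T   F   F   T   T   F   F   T   F   T
  4   T   F   F   T   F   T   F   F   T   T   F   T   T   T   T
  5   T   F   F   T   F   T   F   T   T   T   T   T   T   T   T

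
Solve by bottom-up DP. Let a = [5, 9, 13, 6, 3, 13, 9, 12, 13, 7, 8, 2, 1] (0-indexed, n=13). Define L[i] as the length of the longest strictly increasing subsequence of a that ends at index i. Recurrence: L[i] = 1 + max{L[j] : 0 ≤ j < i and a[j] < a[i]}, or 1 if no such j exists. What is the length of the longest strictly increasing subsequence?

   i    0    1    2    3    4    5    6    7    8    9   10   11   12
a[i]    5    9   13    6    3   13    9   12   13    7    8    2    1
L[i]    1    2    3    2    1    3    3    4    5    3    4    1    1

5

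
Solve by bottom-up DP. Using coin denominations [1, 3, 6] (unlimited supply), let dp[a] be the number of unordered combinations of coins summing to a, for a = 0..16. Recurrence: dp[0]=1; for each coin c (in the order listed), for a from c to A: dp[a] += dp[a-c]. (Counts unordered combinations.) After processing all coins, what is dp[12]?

9

after  coin     0     1     2     3     4     5     6     7     8     9    10    11    12    13    14    15    16
          1     1     1     1     1     1     1     1     1     1     1     1     1     1     1     1     1     1
          3     1     1     1     2     2     2     3     3     3     4     4     4     5     5     5     6     6
          6     1     1     1     2     2     2     4     4     4     6     6     6     9     9     9    12    12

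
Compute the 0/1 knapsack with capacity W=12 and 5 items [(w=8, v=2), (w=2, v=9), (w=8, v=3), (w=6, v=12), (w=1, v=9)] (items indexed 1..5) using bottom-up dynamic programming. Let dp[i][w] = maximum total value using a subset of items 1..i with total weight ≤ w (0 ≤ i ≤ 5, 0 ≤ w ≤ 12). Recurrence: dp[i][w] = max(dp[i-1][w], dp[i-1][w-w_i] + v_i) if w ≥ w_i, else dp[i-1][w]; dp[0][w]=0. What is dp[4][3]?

9

i\w   0   1   2   3   4   5   6   7   8   9  10  11  12
  0   0   0   0   0   0   0   0   0   0   0   0   0   0
  1   0   0   0   0   0   0   0   0   2   2   2   2   2
  2   0   0   9   9   9   9   9   9   9   9  11  11  11
  3   0   0   9   9   9   9   9   9   9   9  12  12  12
  4   0   0   9   9   9   9  12  12  21  21  21  21  21
  5   0   9   9  18  18  18  18  21  21  30  30  30  30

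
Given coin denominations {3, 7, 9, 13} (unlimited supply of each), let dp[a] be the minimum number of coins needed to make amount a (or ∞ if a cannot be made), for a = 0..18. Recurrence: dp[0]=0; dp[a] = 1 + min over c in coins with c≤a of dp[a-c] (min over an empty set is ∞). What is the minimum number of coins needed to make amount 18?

 a  0  1  2  3  4  5  6  7  8  9 10 11 12 13 14 15 16 17 18
dp  0  -  -  1  -  -  2  1  -  1  2  -  2  1  2  3  2  3  2
(- denotes ∞ / unreachable)

2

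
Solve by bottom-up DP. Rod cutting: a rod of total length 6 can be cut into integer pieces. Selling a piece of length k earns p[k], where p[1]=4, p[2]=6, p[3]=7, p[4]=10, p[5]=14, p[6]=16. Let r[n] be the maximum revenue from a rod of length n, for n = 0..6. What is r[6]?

24

   n    0    1    2    3    4    5    6
r[n]    0    4    8   12   16   20   24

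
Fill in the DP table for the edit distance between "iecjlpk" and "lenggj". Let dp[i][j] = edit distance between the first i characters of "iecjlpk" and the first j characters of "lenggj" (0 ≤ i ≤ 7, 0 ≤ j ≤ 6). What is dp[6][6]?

5

   ''  l  e  n  g  g  j
''  0  1  2  3  4  5  6
 i  1  1  2  3  4  5  6
 e  2  2  1  2  3  4  5
 c  3  3  2  2  3  4  5
 j  4  4  3  3  3  4  4
 l  5  4  4  4  4  4  5
 p  6  5  5  5  5  5  5
 k  7  6  6  6  6  6  6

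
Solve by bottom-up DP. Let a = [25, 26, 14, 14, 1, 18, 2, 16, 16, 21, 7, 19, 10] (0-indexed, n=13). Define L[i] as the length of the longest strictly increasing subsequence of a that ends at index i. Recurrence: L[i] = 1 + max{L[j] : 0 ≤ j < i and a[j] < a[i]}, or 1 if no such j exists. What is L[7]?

   i    0    1    2    3    4    5    6    7    8    9   10   11   12
a[i]   25   26   14   14    1   18    2   16   16   21    7   19   10
L[i]    1    2    1    1    1    2    2    3    3    4    3    4    4

3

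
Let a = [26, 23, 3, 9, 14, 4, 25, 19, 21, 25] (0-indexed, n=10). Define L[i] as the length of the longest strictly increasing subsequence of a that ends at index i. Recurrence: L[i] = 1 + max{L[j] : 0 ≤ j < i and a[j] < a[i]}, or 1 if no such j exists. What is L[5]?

2

   i    0    1    2    3    4    5    6    7    8    9
a[i]   26   23    3    9   14    4   25   19   21   25
L[i]    1    1    1    2    3    2    4    4    5    6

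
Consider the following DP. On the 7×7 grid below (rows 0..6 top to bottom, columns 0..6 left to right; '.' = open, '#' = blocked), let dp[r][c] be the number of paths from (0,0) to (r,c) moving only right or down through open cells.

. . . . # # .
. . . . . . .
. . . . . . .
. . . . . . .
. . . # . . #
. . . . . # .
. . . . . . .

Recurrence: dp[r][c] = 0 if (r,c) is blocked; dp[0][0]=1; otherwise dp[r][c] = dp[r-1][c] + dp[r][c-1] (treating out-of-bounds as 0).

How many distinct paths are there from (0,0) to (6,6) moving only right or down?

104

r\c   0   1   2   3   4   5   6
  0   1   1   1   1   0   0   0
  1   1   2   3   4   4   4   4
  2   1   3   6  10  14  18  22
  3   1   4  10  20  34  52  74
  4   1   5  15   0  34  86   0
  5   1   6  21  21  55   0   0
  6   1   7  28  49 104 104 104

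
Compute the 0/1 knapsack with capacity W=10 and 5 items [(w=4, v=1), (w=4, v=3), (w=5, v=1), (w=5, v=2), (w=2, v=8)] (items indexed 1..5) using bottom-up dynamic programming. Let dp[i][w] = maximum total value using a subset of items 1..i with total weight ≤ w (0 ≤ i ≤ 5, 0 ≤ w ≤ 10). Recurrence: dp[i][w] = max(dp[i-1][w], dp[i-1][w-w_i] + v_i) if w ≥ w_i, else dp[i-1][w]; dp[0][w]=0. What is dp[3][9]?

i\w   0   1   2   3   4   5   6   7   8   9  10
  0   0   0   0   0   0   0   0   0   0   0   0
  1   0   0   0   0   1   1   1   1   1   1   1
  2   0   0   0   0   3   3   3   3   4   4   4
  3   0   0   0   0   3   3   3   3   4   4   4
  4   0   0   0   0   3   3   3   3   4   5   5
  5   0   0   8   8   8   8  11  11  11  11  12

4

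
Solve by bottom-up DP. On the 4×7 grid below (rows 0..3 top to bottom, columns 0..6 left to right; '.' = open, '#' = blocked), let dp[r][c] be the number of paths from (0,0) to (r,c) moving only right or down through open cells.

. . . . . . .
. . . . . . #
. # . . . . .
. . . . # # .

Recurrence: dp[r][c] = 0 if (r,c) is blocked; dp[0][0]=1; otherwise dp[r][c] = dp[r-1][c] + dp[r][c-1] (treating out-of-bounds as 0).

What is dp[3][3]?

11

r\c   0   1   2   3   4   5   6
  0   1   1   1   1   1   1   1
  1   1   2   3   4   5   6   0
  2   1   0   3   7  12  18  18
  3   1   1   4  11   0   0  18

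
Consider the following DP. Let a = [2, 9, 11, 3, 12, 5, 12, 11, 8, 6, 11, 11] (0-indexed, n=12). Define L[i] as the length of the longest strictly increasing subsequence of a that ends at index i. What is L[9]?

   i    0    1    2    3    4    5    6    7    8    9   10   11
a[i]    2    9   11    3   12    5   12   11    8    6   11   11
L[i]    1    2    3    2    4    3    4    4    4    4    5    5

4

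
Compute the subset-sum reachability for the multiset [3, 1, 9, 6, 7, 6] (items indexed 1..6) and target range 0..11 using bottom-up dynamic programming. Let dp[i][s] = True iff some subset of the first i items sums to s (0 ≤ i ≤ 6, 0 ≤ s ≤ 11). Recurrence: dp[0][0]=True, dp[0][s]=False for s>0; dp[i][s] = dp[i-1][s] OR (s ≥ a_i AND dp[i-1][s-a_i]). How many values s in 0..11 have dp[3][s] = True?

i\s   0   1   2   3   4   5   6   7   8   9  10  11
  0   T   F   F   F   F   F   F   F   F   F   F   F
  1   T   F   F   T   F   F   F   F   F   F   F   F
  2   T   T   F   T   T   F   F   F   F   F   F   F
  3   T   T   F   T   T   F   F   F   F   T   T   F
  4   T   T   F   T   T   F   T   T   F   T   T   F
  5   T   T   F   T   T   F   T   T   T   T   T   T
  6   T   T   F   T   T   F   T   T   T   T   T   T

6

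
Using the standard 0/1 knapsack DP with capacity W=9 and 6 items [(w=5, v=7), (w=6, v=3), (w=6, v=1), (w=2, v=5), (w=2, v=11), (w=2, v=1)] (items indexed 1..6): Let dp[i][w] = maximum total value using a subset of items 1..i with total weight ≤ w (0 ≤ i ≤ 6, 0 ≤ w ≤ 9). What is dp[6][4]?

16

i\w   0   1   2   3   4   5   6   7   8   9
  0   0   0   0   0   0   0   0   0   0   0
  1   0   0   0   0   0   7   7   7   7   7
  2   0   0   0   0   0   7   7   7   7   7
  3   0   0   0   0   0   7   7   7   7   7
  4   0   0   5   5   5   7   7  12  12  12
  5   0   0  11  11  16  16  16  18  18  23
  6   0   0  11  11  16  16  17  18  18  23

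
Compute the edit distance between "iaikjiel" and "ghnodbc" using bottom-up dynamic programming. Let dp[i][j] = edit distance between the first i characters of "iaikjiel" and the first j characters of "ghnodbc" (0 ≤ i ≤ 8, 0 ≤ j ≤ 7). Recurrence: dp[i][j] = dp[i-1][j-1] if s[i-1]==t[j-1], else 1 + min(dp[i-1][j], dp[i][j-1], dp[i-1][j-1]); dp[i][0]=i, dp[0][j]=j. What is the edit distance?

8

   ''  g  h  n  o  d  b  c
''  0  1  2  3  4  5  6  7
 i  1  1  2  3  4  5  6  7
 a  2  2  2  3  4  5  6  7
 i  3  3  3  3  4  5  6  7
 k  4  4  4  4  4  5  6  7
 j  5  5  5  5  5  5  6  7
 i  6  6  6  6  6  6  6  7
 e  7  7  7  7  7  7  7  7
 l  8  8  8  8  8  8  8  8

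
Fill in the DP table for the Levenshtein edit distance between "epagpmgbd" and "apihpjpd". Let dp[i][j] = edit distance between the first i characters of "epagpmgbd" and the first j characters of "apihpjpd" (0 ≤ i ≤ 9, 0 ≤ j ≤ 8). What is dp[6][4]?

   ''  a  p  i  h  p  j  p  d
''  0  1  2  3  4  5  6  7  8
 e  1  1  2  3  4  5  6  7  8
 p  2  2  1  2  3  4  5  6  7
 a  3  2  2  2  3  4  5  6  7
 g  4  3  3  3  3  4  5  6  7
 p  5  4  3  4  4  3  4  5  6
 m  6  5  4  4  5  4  4  5  6
 g  7  6  5  5  5  5  5  5  6
 b  8  7  6  6  6  6  6  6  6
 d  9  8  7  7  7  7  7  7  6

5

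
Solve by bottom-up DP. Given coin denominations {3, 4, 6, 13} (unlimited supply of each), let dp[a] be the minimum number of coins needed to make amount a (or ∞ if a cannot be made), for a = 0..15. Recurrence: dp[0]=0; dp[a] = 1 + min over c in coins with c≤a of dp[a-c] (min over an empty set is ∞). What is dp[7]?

2

 a  0  1  2  3  4  5  6  7  8  9 10 11 12 13 14 15
dp  0  -  -  1  1  -  1  2  2  2  2  3  2  1  3  3
(- denotes ∞ / unreachable)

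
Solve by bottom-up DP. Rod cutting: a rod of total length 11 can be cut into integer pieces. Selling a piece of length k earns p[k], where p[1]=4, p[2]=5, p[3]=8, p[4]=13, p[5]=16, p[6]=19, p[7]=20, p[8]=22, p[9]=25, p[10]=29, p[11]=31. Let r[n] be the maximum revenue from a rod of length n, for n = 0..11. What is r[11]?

44

   n    0    1    2    3    4    5    6    7    8    9   10   11
r[n]    0    4    8   12   16   20   24   28   32   36   40   44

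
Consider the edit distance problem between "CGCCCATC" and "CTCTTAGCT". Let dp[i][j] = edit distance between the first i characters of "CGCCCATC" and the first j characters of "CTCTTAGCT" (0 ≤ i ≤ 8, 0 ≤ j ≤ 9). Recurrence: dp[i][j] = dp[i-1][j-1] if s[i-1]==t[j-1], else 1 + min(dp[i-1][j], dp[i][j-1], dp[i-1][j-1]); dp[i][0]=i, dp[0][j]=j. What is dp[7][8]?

   ''  C  T  C  T  T  A  G  C  T
''  0  1  2  3  4  5  6  7  8  9
 C  1  0  1  2  3  4  5  6  7  8
 G  2  1  1  2  3  4  5  5  6  7
 C  3  2  2  1  2  3  4  5  5  6
 C  4  3  3  2  2  3  4  5  5  6
 C  5  4  4  3  3  3  4  5  5  6
 A  6  5  5  4  4  4  3  4  5  6
 T  7  6  5  5  4  4  4  4  5  5
 C  8  7  6  5  5  5  5  5  4  5

5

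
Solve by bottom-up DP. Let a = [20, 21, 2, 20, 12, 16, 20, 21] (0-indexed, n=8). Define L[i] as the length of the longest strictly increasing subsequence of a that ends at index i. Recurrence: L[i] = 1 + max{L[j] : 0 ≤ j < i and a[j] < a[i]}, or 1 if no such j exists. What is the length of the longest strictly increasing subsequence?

   i    0    1    2    3    4    5    6    7
a[i]   20   21    2   20   12   16   20   21
L[i]    1    2    1    2    2    3    4    5

5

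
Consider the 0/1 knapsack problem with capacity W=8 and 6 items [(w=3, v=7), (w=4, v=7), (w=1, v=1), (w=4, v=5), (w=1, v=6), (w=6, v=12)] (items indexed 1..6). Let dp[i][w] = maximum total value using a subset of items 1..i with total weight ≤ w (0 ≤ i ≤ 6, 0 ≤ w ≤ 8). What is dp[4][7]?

14

i\w   0   1   2   3   4   5   6   7   8
  0   0   0   0   0   0   0   0   0   0
  1   0   0   0   7   7   7   7   7   7
  2   0   0   0   7   7   7   7  14  14
  3   0   1   1   7   8   8   8  14  15
  4   0   1   1   7   8   8   8  14  15
  5   0   6   7   7  13  14  14  14  20
  6   0   6   7   7  13  14  14  18  20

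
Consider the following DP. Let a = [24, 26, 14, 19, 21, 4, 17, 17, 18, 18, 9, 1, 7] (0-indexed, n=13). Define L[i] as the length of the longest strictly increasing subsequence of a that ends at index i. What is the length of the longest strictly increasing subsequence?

   i    0    1    2    3    4    5    6    7    8    9   10   11   12
a[i]   24   26   14   19   21    4   17   17   18   18    9    1    7
L[i]    1    2    1    2    3    1    2    2    3    3    2    1    2

3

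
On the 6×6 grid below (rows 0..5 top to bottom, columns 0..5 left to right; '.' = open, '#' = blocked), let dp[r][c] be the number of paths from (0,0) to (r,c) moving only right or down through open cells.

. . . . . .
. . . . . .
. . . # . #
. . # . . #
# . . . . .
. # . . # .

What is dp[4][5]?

r\c   0   1   2   3   4   5
  0   1   1   1   1   1   1
  1   1   2   3   4   5   6
  2   1   3   6   0   5   0
  3   1   4   0   0   5   0
  4   0   4   4   4   9   9
  5   0   0   4   8   0   9

9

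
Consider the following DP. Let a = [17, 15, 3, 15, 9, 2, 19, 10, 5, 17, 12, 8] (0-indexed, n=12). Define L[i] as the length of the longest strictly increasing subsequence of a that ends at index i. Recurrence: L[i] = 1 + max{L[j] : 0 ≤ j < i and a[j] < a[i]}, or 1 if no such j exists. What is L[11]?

3

   i    0    1    2    3    4    5    6    7    8    9   10   11
a[i]   17   15    3   15    9    2   19   10    5   17   12    8
L[i]    1    1    1    2    2    1    3    3    2    4    4    3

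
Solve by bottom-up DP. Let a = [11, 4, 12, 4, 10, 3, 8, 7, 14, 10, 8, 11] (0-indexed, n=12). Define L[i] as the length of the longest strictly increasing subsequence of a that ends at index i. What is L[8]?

3

   i    0    1    2    3    4    5    6    7    8    9   10   11
a[i]   11    4   12    4   10    3    8    7   14   10    8   11
L[i]    1    1    2    1    2    1    2    2    3    3    3    4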